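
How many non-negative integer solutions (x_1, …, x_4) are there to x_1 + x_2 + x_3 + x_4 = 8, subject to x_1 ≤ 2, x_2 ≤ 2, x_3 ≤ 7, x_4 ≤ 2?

26

Without the upper bounds there are C(11,3) = 165 ways to split 8 among 4 variables.
Subtract solutions that violate a single cap (substitute x_i' = x_i − (cap_i+1)): x_1 ≥ 3 gives C(8,3) = 56; x_2 ≥ 3 gives C(8,3) = 56; x_3 ≥ 8 gives C(3,3) = 1; x_4 ≥ 3 gives C(8,3) = 56. Together 169.
Add back pairs where two caps are both exceeded: 10 + 0 + 10 + 0 + 10 + 0 = 30.
By inclusion–exclusion the count is 165 − 169 + 30 = 26.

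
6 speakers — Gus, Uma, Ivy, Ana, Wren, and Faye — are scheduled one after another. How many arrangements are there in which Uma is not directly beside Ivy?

There are 6! = 720 arrangements in all. If Uma and Ivy are adjacent, merging them into one block gives 2·(5)! = 240 arrangements.
So 720 − 240 = 480 arrangements keep them apart.

480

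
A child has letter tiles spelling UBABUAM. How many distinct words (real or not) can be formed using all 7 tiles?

UBABUAM has 7 letters with A appearing twice, B appearing twice, and U appearing twice.
Dividing 7! = 5040 by 2!·2!·2! = 8 for the repeated letters gives 630.

630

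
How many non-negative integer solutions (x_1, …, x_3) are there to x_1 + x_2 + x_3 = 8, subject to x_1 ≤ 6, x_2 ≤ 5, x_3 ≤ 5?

30

By stars and bars, unrestricted non-negative solutions to x_1+…+x_3 = 8 number C(8+2,2) = 45.
Subtract solutions that violate a single cap (substitute x_i' = x_i − (cap_i+1)): x_1 ≥ 7 gives C(3,2) = 3; x_2 ≥ 6 gives C(4,2) = 6; x_3 ≥ 6 gives C(4,2) = 6. Together 15.
No two caps can be exceeded simultaneously, so the pair terms are all 0.
By inclusion–exclusion the count is 45 − 15 + 0 = 30.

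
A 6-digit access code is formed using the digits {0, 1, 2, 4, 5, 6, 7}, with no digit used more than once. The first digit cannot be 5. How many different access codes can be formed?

4320

The first digit has 7−1 = 6 choices (anything except 5).
The remaining 5 digits are filled from the other 6 symbols without repetition: 6 × 5 × 4 × 3 × 2 = 720.
Total: 6 × 720 = 4320.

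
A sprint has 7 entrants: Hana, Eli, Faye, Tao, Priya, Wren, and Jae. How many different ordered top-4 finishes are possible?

This is an ordered selection of 4 from 7: P(7,4).
That gives 7 × 6 × 5 × 4 = 840.

840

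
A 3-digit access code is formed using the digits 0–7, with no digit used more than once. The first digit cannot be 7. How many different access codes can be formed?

The first digit has 8−1 = 7 choices (anything except 7).
The remaining 2 digits are filled from the other 7 symbols without repetition: 7 × 6 = 42.
Total: 7 × 42 = 294.

294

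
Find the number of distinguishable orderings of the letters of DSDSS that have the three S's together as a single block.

3

Treat the 3 copies of S as a single block. The multiset to arrange is then {SSS, D, D}, 3 items in all.
That gives (3)!/(2!) = 3 arrangements.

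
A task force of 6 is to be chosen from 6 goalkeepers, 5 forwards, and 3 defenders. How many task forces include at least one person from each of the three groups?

With no constraint there are C(14,6) = 3003 possible selections.
Selections missing a whole group: no goalkeepers → C(8,6) = 28; no forwards → C(9,6) = 84; no defenders → C(11,6) = 462.
Add back selections omitting two groups (i.e. drawn from a single group): C(6,6) + C(5,6) + C(3,6) = 1.
By inclusion–exclusion: 3003 − 574 + 1 = 2430.

2430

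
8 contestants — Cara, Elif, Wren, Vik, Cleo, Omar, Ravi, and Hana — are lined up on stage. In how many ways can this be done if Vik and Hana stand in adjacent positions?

Glue Vik and Hana into one block (2 internal orders), leaving 7 units to arrange in a row.
So the count is 2·(7)! = 10080.

10080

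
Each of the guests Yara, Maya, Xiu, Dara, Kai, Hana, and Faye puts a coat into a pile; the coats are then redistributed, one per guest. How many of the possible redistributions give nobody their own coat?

1854

Count assignments avoiding every fixed point. For any j of the 7 guests fixed to their own coat, the other 7−j can be arranged in (7−j)! ways.
By inclusion–exclusion this is Σ_{j=0}^{7} (−1)^j C(7,j)·(7−j)!.
Computing: 5040 − 5040 + 2520 − 840 + 210 − 42 + 7 − 1 = 1854.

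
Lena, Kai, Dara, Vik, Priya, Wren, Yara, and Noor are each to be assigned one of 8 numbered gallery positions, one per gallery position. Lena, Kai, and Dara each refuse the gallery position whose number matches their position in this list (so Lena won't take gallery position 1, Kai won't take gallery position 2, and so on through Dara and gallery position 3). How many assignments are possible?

27240

Let Aᵢ (for i ∈ {1, 2, 3}) be the placements that put person i in their forbidden gallery position. Any j of these fix j positions, leaving (8−j)! ways to fill the rest, and there are C(3,j) ways to pick which j.
By inclusion–exclusion, the number of valid placements is Σ_{j=0}^{3} (−1)^j C(3,j)·(8−j)!.
Computing: 40320 − 15120 + 2160 − 120 = 27240.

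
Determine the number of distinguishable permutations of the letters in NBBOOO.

60

The 6 letters of NBBOOO have repeats: B appearing twice and O appearing 3 times.
So there are 6! / (3!·2!) = 60 distinguishable arrangements.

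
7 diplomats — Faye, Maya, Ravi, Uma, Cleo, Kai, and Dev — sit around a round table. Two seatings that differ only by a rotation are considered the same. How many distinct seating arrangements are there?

720

Seat Faye anywhere (absorbing the rotational symmetry), then permute the other 6: (6)! = 720.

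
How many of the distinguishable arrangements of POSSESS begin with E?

30

Fix E in the first position and arrange the remaining 6 letters.
Those 6 letters have S appearing 4 times, giving (6)!/(4!) = 30.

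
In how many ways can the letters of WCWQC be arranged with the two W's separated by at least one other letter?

18

There are 5!/(2!·2!) = 30 arrangements of WCWQC in total.
Arrangements with the W's together: treat WW as one letter, giving (4)!/(2!) = 12.
Hence 30 − 12 = 18.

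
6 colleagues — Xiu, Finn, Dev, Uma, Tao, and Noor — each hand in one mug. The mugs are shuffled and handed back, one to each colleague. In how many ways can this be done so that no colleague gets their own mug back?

265

Let Aᵢ be the assignments in which colleague i gets their own mug. We want the size of the complement of A₁∪…∪A_6.
By inclusion–exclusion this is Σ_{j=0}^{6} (−1)^j C(6,j)·(6−j)!.
Computing: 720 − 720 + 360 − 120 + 30 − 6 + 1 = 265.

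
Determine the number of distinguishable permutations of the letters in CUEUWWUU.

840

The 8 letters of CUEUWWUU have repeats: U appearing 4 times and W appearing twice.
The number of distinct arrangements is 8!/(4!·2!) = 40320/48 = 840.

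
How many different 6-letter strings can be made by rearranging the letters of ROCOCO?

60

ROCOCO has 6 letters with C appearing twice and O appearing 3 times.
So there are 6! / (3!·2!) = 60 distinguishable arrangements.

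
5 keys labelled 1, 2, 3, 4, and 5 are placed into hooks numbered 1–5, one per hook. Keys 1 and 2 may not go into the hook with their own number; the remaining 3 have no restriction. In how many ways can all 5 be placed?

78

Let Aᵢ (for i ∈ {1, 2}) be the placements that put key i in its forbidden hook. Any j of these fix j positions, leaving (5−j)! ways to fill the rest, and there are C(2,j) ways to pick which j.
By inclusion–exclusion, the number of valid placements is Σ_{j=0}^{2} (−1)^j C(2,j)·(5−j)!.
Computing: 120 − 48 + 6 = 78.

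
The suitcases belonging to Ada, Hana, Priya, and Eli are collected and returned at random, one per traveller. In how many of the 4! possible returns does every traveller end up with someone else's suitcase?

Let Aᵢ be the assignments in which traveller i gets their own suitcase. We want the size of the complement of A₁∪…∪A_4.
By inclusion–exclusion this is Σ_{j=0}^{4} (−1)^j C(4,j)·(4−j)!.
Computing: 24 − 24 + 12 − 4 + 1 = 9.

9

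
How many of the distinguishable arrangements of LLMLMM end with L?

Fix L in the last position and arrange the remaining 5 letters.
Those 5 letters have L appearing twice and M appearing 3 times, giving (5)!/(3!·2!) = 10.

10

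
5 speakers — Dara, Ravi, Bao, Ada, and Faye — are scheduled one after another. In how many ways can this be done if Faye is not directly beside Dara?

Of the 5! = 120 arrangements, those with Faye and Dara adjacent number 2 × 4! = 48 (treat the pair as a block with 2 internal orders).
Complementary counting: 120 − 48 = 72.

72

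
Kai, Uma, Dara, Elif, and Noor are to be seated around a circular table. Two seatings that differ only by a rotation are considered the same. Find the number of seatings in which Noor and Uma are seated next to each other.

Treat {Noor, Uma} as one unit (2 internal orders) and seat the resulting 4 units around the table: (3)! circular arrangements.
So 2 × (3)! = 2 × 6 = 12.

12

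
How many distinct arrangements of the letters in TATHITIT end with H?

105

With the last slot taken by H, it remains to arrange the other 7 letters (TATITIT).
Those 7 letters have I appearing twice and T appearing 4 times, giving (7)!/(4!·2!) = 105.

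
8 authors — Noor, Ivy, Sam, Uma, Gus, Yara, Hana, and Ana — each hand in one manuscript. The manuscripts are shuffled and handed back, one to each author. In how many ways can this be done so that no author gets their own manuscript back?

This is the derangement count D_8: permutations of 8 items with no fixed point.
By inclusion–exclusion this is Σ_{j=0}^{8} (−1)^j C(8,j)·(8−j)!.
Computing: 40320 − 40320 + 20160 − 6720 + 1680 − 336 + 56 − 8 + 1 = 14833.

14833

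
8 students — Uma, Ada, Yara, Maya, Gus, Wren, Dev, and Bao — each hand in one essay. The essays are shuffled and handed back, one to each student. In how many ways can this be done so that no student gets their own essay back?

14833

Let Aᵢ be the assignments in which student i gets their own essay. We want the size of the complement of A₁∪…∪A_8.
By inclusion–exclusion this is Σ_{j=0}^{8} (−1)^j C(8,j)·(8−j)!.
Computing: 40320 − 40320 + 20160 − 6720 + 1680 − 336 + 56 − 8 + 1 = 14833.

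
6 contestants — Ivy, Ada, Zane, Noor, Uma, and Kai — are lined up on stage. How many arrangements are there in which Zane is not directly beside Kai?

480

Of the 6! = 720 arrangements, those with Zane and Kai adjacent number 2 × 5! = 240 (treat the pair as a block with 2 internal orders).
So 720 − 240 = 480 arrangements keep them apart.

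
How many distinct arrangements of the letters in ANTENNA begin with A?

120

With the first slot taken by A, it remains to arrange the other 6 letters (NTENNA).
Those 6 letters have N appearing 3 times, giving (6)!/(3!) = 120.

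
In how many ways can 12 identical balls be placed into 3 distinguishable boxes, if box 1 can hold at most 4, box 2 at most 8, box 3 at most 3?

Ignoring the caps, the number of non-negative solutions to x_1+…+x_3 = 12 is C(14,2) = 91.
Subtract solutions that violate a single cap (substitute x_i' = x_i − (cap_i+1)): x_1 ≥ 5 gives C(9,2) = 36; x_2 ≥ 9 gives C(5,2) = 10; x_3 ≥ 4 gives C(10,2) = 45. Together 91.
Add back pairs where two caps are both exceeded: 0 + 10 + 0 = 10.
By inclusion–exclusion the count is 91 − 91 + 10 = 10.

10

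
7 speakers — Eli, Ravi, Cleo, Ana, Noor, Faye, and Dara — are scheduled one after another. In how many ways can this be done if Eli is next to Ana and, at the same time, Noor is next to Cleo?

Treat {Eli,Ana} as one block (2 orders) and {Noor,Cleo} as another (2 orders).
That leaves 5 units to arrange: 2 × 2 × 5! = 4 × 120 = 480.

480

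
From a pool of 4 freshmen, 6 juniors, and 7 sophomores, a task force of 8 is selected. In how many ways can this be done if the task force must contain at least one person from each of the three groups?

With no constraint there are C(17,8) = 24310 possible selections.
Subtract selections that omit an entire group: no freshmen → C(13,8) = 1287; no juniors → C(11,8) = 165; no sophomores → C(10,8) = 45.
Add back selections omitting two groups (i.e. drawn from a single group): C(4,8) + C(6,8) + C(7,8) = 0.
By inclusion–exclusion: 24310 − 1497 + 0 = 22813.

22813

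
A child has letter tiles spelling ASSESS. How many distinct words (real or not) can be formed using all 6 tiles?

ASSESS has 6 letters with S appearing 4 times.
So there are 6! / (4!) = 30 distinguishable arrangements.

30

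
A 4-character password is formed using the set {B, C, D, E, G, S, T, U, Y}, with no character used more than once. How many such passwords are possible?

Choose and order 4 of the 9 symbols: the first character has 9 options, the next 8, then 7, 6.
That product is 9 × 8 × 7 × 6 = 3024.

3024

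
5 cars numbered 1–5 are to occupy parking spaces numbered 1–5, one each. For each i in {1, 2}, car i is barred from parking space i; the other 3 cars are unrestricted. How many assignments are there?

78

Let Aᵢ (for i ∈ {1, 2}) be the placements that put car i in its forbidden parking space. Any j of these fix j positions, leaving (5−j)! ways to fill the rest, and there are C(2,j) ways to pick which j.
By inclusion–exclusion, the number of valid placements is Σ_{j=0}^{2} (−1)^j C(2,j)·(5−j)!.
Computing: 120 − 48 + 6 = 78.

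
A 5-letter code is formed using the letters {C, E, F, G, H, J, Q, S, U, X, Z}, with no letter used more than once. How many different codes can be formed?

Choose and order 5 of the 11 symbols: the first letter has 11 options, the next 10, and so on down to 7.
That product is 11 × 10 × 9 × 8 × 7 = 55440.

55440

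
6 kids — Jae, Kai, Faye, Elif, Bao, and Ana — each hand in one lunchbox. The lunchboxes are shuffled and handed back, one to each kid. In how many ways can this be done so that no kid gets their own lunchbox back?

265

This is the derangement count D_6: permutations of 6 items with no fixed point.
By inclusion–exclusion this is Σ_{j=0}^{6} (−1)^j C(6,j)·(6−j)!.
Computing: 720 − 720 + 360 − 120 + 30 − 6 + 1 = 265.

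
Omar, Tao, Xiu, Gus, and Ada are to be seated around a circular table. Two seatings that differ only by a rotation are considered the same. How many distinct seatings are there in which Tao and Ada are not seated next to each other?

All circular seatings of 5 people number (4)! = 24.
Seatings with Tao beside Ada: treat them as a block with 2 internal orders, giving 2 × (3)! = 12.
Subtracting, 24 − 12 = 12.

12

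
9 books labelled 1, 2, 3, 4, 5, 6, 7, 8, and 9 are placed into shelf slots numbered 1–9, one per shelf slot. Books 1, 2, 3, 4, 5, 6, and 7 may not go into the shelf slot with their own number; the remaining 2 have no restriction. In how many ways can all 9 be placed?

165016

Let Aᵢ (for 1 ≤ i ≤ 7) be the placements that put book i in its forbidden shelf slot. Any j of these fix j positions, leaving (9−j)! ways to fill the rest, and there are C(7,j) ways to pick which j.
By inclusion–exclusion, the number of valid placements is Σ_{j=0}^{7} (−1)^j C(7,j)·(9−j)!.
Computing: 362880 − 282240 + 105840 − 25200 + 4200 − 504 + 42 − 2 = 165016.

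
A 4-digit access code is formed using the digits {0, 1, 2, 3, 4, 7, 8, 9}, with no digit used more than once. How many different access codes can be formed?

1680

With no repetition, fill the 4 digits in order: 8 choices, then 7, down to 5.
8 × 7 × 6 × 5 = 1680.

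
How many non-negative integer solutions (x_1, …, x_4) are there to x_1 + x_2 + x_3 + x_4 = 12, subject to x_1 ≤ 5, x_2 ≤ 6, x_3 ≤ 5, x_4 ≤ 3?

By stars and bars, unrestricted non-negative solutions to x_1+…+x_4 = 12 number C(12+3,3) = 455.
Subtract solutions that violate a single cap (substitute x_i' = x_i − (cap_i+1)): x_1 ≥ 6 gives C(9,3) = 84; x_2 ≥ 7 gives C(8,3) = 56; x_3 ≥ 6 gives C(9,3) = 84; x_4 ≥ 4 gives C(11,3) = 165. Together 389.
Add back pairs where two caps are both exceeded: 0 + 1 + 10 + 0 + 4 + 10 = 25.
By inclusion–exclusion the count is 455 − 389 + 25 = 91.

91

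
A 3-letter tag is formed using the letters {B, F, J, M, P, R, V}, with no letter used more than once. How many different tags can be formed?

210

With no repetition, fill the 3 letters in order: 7 choices, then 6, down to 5.
That product is 7 × 6 × 5 = 210.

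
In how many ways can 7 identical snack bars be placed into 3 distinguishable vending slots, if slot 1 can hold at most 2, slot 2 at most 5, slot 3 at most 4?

12

Without the upper bounds there are C(9,2) = 36 ways to split 7 among 3 vending slots.
Subtract solutions that violate a single cap (substitute x_i' = x_i − (cap_i+1)): x_1 ≥ 3 gives C(6,2) = 15; x_2 ≥ 6 gives C(3,2) = 3; x_3 ≥ 5 gives C(4,2) = 6. Together 24.
No two caps can be exceeded simultaneously, so the pair terms are all 0.
By inclusion–exclusion the count is 36 − 24 + 0 = 12.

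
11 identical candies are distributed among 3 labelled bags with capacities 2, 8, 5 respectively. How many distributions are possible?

Ignoring the caps, the number of non-negative solutions to x_1+…+x_3 = 11 is C(13,2) = 78.
Subtract solutions that violate a single cap (substitute x_i' = x_i − (cap_i+1)): x_1 ≥ 3 gives C(10,2) = 45; x_2 ≥ 9 gives C(4,2) = 6; x_3 ≥ 6 gives C(7,2) = 21. Together 72.
Add back pairs where two caps are both exceeded: 0 + 6 + 0 = 6.
By inclusion–exclusion the count is 78 − 72 + 6 = 12.

12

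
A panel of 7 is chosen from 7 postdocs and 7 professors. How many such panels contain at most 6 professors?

3431

Split by how many professors are chosen (0 through 6).
Sum: C(7,0)·C(7,7) + C(7,1)·C(7,6) + C(7,2)·C(7,5) + C(7,3)·C(7,4) + C(7,4)·C(7,3) + C(7,5)·C(7,2) + C(7,6)·C(7,1) = 1 + 49 + 441 + 1225 + 1225 + 441 + 49 = 3431.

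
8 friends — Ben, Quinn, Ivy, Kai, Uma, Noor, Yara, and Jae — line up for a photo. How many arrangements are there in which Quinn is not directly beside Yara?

30240

There are 8! = 40320 arrangements in all. If Quinn and Yara are adjacent, merging them into one block gives 2·(7)! = 10080 arrangements.
Complementary counting: 40320 − 10080 = 30240.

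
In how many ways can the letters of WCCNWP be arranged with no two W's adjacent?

120

Total arrangements of WCCNWP: 6!/(2!·2!) = 180.
If the two W's are adjacent, glue them into one block, leaving 5 items to arrange: (5)!/(2!) = 60 ways.
Subtracting, 180 − 60 = 120 arrangements keep the W's apart.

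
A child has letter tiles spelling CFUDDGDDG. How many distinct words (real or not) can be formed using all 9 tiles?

The 9 letters of CFUDDGDDG have repeats: D appearing 4 times and G appearing twice.
The number of distinct arrangements is 9!/(4!·2!) = 362880/48 = 7560.

7560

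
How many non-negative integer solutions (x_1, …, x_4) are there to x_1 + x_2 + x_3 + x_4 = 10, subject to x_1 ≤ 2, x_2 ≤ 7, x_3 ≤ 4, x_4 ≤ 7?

100

By stars and bars, unrestricted non-negative solutions to x_1+…+x_4 = 10 number C(10+3,3) = 286.
Subtract solutions that violate a single cap (substitute x_i' = x_i − (cap_i+1)): x_1 ≥ 3 gives C(10,3) = 120; x_2 ≥ 8 gives C(5,3) = 10; x_3 ≥ 5 gives C(8,3) = 56; x_4 ≥ 8 gives C(5,3) = 10. Together 196.
Add back pairs where two caps are both exceeded: 0 + 10 + 0 + 0 + 0 + 0 = 10.
By inclusion–exclusion the count is 286 − 196 + 10 = 100.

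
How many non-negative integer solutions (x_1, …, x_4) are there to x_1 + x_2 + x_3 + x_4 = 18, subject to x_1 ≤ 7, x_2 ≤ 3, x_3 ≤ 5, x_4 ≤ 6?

By stars and bars, unrestricted non-negative solutions to x_1+…+x_4 = 18 number C(18+3,3) = 1330.
Subtract solutions that violate a single cap (substitute x_i' = x_i − (cap_i+1)): x_1 ≥ 8 gives C(13,3) = 286; x_2 ≥ 4 gives C(17,3) = 680; x_3 ≥ 6 gives C(15,3) = 455; x_4 ≥ 7 gives C(14,3) = 364. Together 1785.
Add back pairs where two caps are both exceeded: 84 + 35 + 20 + 165 + 120 + 56 = 480.
Subtract triples: 1 + 0 + 0 + 4 = 5.
By inclusion–exclusion the count is 1330 − 1785 + 480 − 5 = 20.

20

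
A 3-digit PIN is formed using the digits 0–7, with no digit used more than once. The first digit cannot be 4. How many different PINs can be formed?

The first digit has 8−1 = 7 choices (anything except 4).
The remaining 2 digits are filled from the other 7 symbols without repetition: 7 × 6 = 42.
Total: 7 × 42 = 294.

294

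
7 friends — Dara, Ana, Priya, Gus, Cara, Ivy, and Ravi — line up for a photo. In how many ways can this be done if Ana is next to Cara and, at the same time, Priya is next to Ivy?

Treat {Ana,Cara} as one block (2 orders) and {Priya,Ivy} as another (2 orders).
That leaves 5 units to arrange: 2 × 2 × 5! = 4 × 120 = 480.

480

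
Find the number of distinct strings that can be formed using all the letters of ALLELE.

The 6 letters of ALLELE have repeats: E appearing twice and L appearing 3 times.
Dividing 6! = 720 by 3!·2! = 12 for the repeated letters gives 60.

60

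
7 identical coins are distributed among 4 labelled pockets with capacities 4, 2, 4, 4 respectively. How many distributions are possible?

By stars and bars, unrestricted non-negative solutions to x_1+…+x_4 = 7 number C(7+3,3) = 120.
Subtract solutions that violate a single cap (substitute x_i' = x_i − (cap_i+1)): x_1 ≥ 5 gives C(5,3) = 10; x_2 ≥ 3 gives C(7,3) = 35; x_3 ≥ 5 gives C(5,3) = 10; x_4 ≥ 5 gives C(5,3) = 10. Together 65.
No two caps can be exceeded simultaneously, so the pair terms are all 0.
By inclusion–exclusion the count is 120 − 65 + 0 = 55.

55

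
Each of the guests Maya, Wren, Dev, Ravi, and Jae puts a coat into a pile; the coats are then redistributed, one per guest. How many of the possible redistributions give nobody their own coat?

44

Count assignments avoiding every fixed point. For any j of the 5 guests fixed to their own coat, the other 5−j can be arranged in (5−j)! ways.
By inclusion–exclusion this is Σ_{j=0}^{5} (−1)^j C(5,j)·(5−j)!.
Computing: 120 − 120 + 60 − 20 + 5 − 1 = 44.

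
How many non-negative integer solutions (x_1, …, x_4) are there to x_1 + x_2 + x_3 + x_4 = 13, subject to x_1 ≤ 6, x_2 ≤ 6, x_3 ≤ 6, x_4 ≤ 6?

224

Ignoring the caps, the number of non-negative solutions to x_1+…+x_4 = 13 is C(16,3) = 560.
Subtract solutions that violate a single cap (substitute x_i' = x_i − (cap_i+1)): x_1 ≥ 7 gives C(9,3) = 84; x_2 ≥ 7 gives C(9,3) = 84; x_3 ≥ 7 gives C(9,3) = 84; x_4 ≥ 7 gives C(9,3) = 84. Together 336.
No two caps can be exceeded simultaneously, so the pair terms are all 0.
By inclusion–exclusion the count is 560 − 336 + 0 = 224.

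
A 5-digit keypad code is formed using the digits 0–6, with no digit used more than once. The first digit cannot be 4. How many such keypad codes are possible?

The first digit has 7−1 = 6 choices (anything except 4).
The remaining 4 digits are filled from the other 6 symbols without repetition: 6 × 5 × 4 × 3 = 360.
Total: 6 × 360 = 2160.

2160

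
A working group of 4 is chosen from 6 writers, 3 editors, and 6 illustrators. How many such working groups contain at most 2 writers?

Split by how many writers are chosen (0 through 2).
Sum: C(6,0)·C(9,4) + C(6,1)·C(9,3) + C(6,2)·C(9,2) = 126 + 504 + 540 = 1170.

1170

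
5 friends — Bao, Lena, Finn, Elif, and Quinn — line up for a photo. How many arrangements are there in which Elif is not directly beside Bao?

72

There are 5! = 120 arrangements in all. If Elif and Bao are adjacent, merging them into one block gives 2·(4)! = 48 arrangements.
So 120 − 48 = 72 arrangements keep them apart.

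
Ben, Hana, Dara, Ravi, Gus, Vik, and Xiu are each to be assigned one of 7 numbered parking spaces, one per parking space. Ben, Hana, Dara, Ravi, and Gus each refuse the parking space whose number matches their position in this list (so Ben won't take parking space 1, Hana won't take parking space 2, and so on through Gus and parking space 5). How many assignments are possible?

Let Aᵢ (for 1 ≤ i ≤ 5) be the placements that put person i in their forbidden parking space. Any j of these fix j positions, leaving (7−j)! ways to fill the rest, and there are C(5,j) ways to pick which j.
By inclusion–exclusion, the number of valid placements is Σ_{j=0}^{5} (−1)^j C(5,j)·(7−j)!.
Computing: 5040 − 3600 + 1200 − 240 + 30 − 2 = 2428.

2428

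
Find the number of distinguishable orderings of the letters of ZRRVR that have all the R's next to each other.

6

Treat the 3 copies of R as a single block. The multiset to arrange is then {RRR, V, Z}, 3 items in all.
All 3 items are distinct, so there are (3)! = 6 arrangements.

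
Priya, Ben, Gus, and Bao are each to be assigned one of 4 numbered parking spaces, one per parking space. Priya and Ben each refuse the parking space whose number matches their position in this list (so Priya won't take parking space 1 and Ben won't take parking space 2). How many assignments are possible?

14

Let Aᵢ (for i ∈ {1, 2}) be the placements that put person i in their forbidden parking space. Any j of these fix j positions, leaving (4−j)! ways to fill the rest, and there are C(2,j) ways to pick which j.
By inclusion–exclusion, the number of valid placements is Σ_{j=0}^{2} (−1)^j C(2,j)·(4−j)!.
Computing: 24 − 12 + 2 = 14.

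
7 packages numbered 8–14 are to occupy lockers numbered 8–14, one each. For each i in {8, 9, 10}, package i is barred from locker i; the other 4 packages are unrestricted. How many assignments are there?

3216

Let Aᵢ (for i ∈ {8, 9, 10}) be the placements that put package i in its forbidden locker. Any j of these fix j positions, leaving (7−j)! ways to fill the rest, and there are C(3,j) ways to pick which j.
By inclusion–exclusion, the number of valid placements is Σ_{j=0}^{3} (−1)^j C(3,j)·(7−j)!.
Computing: 5040 − 2160 + 360 − 24 = 3216.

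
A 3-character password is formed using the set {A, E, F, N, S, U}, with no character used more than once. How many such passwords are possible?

Choose and order 3 of the 6 symbols: the first character has 6 options, the next 5, then 4.
6 × 5 × 4 = 120.

120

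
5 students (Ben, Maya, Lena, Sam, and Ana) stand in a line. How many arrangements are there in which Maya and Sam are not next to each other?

72

Of the 5! = 120 arrangements, those with Maya and Sam adjacent number 2 × 4! = 48 (treat the pair as a block with 2 internal orders).
Complementary counting: 120 − 48 = 72.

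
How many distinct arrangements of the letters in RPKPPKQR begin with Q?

With the first slot taken by Q, it remains to arrange the other 7 letters (RPKPPKR).
Those 7 letters have K appearing twice, P appearing 3 times, and R appearing twice, giving (7)!/(3!·2!·2!) = 210.

210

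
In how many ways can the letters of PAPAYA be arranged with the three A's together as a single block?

12

Treat the 3 copies of A as a single block. The multiset to arrange is then {AAA, P, P, Y}, 4 items in all.
That gives (4)!/(2!) = 12 arrangements.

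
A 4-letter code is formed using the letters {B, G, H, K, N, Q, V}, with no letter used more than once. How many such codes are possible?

840

Choose and order 4 of the 7 symbols: the first letter has 7 options, the next 6, then 5, 4.
7 × 6 × 5 × 4 = 840.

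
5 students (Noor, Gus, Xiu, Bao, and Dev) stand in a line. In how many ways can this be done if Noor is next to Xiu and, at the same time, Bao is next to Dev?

Treat {Noor,Xiu} as one block (2 orders) and {Bao,Dev} as another (2 orders).
That leaves 3 units to arrange: 2 × 2 × 3! = 4 × 6 = 24.

24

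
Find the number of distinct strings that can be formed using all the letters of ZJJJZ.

The 5 letters of ZJJJZ have repeats: J appearing 3 times and Z appearing twice.
Dividing 5! = 120 by 3!·2! = 12 for the repeated letters gives 10.

10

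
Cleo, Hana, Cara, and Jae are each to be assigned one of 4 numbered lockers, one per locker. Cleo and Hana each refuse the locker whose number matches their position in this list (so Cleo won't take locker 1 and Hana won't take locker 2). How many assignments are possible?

14

Let Aᵢ (for i ∈ {1, 2}) be the placements that put person i in their forbidden locker. Any j of these fix j positions, leaving (4−j)! ways to fill the rest, and there are C(2,j) ways to pick which j.
By inclusion–exclusion, the number of valid placements is Σ_{j=0}^{2} (−1)^j C(2,j)·(4−j)!.
Computing: 24 − 12 + 2 = 14.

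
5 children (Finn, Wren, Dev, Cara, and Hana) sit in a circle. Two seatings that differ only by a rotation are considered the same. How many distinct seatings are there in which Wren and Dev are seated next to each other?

12

Glue Wren and Dev into a block (2 internal orders). Seating 4 units around a circle gives (3)! arrangements.
So 2 × (3)! = 2 × 6 = 12.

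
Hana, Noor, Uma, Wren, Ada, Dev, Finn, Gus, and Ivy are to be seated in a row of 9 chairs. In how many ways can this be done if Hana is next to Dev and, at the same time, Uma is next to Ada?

Treat {Hana,Dev} as one block (2 orders) and {Uma,Ada} as another (2 orders).
That leaves 7 units to arrange: 2 × 2 × 7! = 4 × 5040 = 20160.

20160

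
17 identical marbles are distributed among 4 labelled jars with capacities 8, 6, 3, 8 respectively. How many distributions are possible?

126

By stars and bars, unrestricted non-negative solutions to x_1+…+x_4 = 17 number C(17+3,3) = 1140.
Subtract solutions that violate a single cap (substitute x_i' = x_i − (cap_i+1)): x_1 ≥ 9 gives C(11,3) = 165; x_2 ≥ 7 gives C(13,3) = 286; x_3 ≥ 4 gives C(16,3) = 560; x_4 ≥ 9 gives C(11,3) = 165. Together 1176.
Add back pairs where two caps are both exceeded: 4 + 35 + 0 + 84 + 4 + 35 = 162.
By inclusion–exclusion the count is 1140 − 1176 + 162 = 126.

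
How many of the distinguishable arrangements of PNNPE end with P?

12

Fix P in the last position and arrange the remaining 4 letters.
Those 4 letters have N appearing twice, giving (4)!/(2!) = 12.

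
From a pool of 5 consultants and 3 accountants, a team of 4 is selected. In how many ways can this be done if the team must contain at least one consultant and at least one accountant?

Unrestricted: C(8,4) = 70 ways to pick any 4 of the 8.
Selections missing a whole group: no consultants → C(3,4) = 0; no accountants → C(5,4) = 5.
Both groups omitted at once is impossible, so 70 − 5 = 65.

65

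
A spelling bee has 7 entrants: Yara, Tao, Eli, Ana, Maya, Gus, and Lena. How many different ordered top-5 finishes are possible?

2520

This is an ordered selection of 5 from 7: P(7,5).
That gives 7 × 6 × 5 × 4 × 3 = 2520.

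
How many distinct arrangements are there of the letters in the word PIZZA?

60

PIZZA has 5 letters with Z appearing twice.
The number of distinct arrangements is 5!/(2!) = 120/2 = 60.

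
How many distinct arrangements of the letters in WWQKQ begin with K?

6

With the first slot taken by K, it remains to arrange the other 4 letters (WWQQ).
Those 4 letters have Q appearing twice and W appearing twice, giving (4)!/(2!·2!) = 6.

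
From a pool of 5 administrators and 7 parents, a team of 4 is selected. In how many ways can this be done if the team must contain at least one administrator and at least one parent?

455

With no constraint there are C(12,4) = 495 possible selections.
Subtract selections that omit an entire group: no administrators → C(7,4) = 35; no parents → C(5,4) = 5.
Both groups omitted at once is impossible, so 495 − 40 = 455.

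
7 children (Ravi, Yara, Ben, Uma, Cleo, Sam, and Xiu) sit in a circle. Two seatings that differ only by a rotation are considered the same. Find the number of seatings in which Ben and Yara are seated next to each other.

Treat {Ben, Yara} as one unit (2 internal orders) and seat the resulting 6 units around the table: (5)! circular arrangements.
So 2 × (5)! = 2 × 120 = 240.

240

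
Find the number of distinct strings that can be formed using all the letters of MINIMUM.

Letter multiplicities in MINIMUM: I×2, M×3, N×1, U×1.
So there are 7! / (3!·2!) = 420 distinguishable arrangements.

420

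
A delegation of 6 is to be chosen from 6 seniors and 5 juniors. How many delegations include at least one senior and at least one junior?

Unrestricted: C(11,6) = 462 ways to pick any 6 of the 11.
Subtract selections that omit an entire group: no seniors → C(5,6) = 0; no juniors → C(6,6) = 1.
Both groups omitted at once is impossible, so 462 − 1 = 461.

461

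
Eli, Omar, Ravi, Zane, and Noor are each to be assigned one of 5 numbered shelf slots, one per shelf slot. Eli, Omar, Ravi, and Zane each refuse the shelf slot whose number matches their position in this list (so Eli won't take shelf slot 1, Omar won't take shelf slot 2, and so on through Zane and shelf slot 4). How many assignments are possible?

53

Let Aᵢ (for 1 ≤ i ≤ 4) be the placements that put person i in their forbidden shelf slot. Any j of these fix j positions, leaving (5−j)! ways to fill the rest, and there are C(4,j) ways to pick which j.
By inclusion–exclusion, the number of valid placements is Σ_{j=0}^{4} (−1)^j C(4,j)·(5−j)!.
Computing: 120 − 96 + 36 − 8 + 1 = 53.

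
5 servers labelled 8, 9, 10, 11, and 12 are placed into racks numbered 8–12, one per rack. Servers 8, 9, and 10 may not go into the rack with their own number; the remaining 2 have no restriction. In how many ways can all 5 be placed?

64

Let Aᵢ (for i ∈ {8, 9, 10}) be the placements that put server i in its forbidden rack. Any j of these fix j positions, leaving (5−j)! ways to fill the rest, and there are C(3,j) ways to pick which j.
By inclusion–exclusion, the number of valid placements is Σ_{j=0}^{3} (−1)^j C(3,j)·(5−j)!.
Computing: 120 − 72 + 18 − 2 = 64.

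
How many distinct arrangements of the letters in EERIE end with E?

12

Fix E in the last position and arrange the remaining 4 letters.
Those 4 letters have E appearing twice, giving (4)!/(2!) = 12.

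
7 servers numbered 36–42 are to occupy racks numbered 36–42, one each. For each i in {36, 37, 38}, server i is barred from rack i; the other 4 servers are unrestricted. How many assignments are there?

3216

Let Aᵢ (for i ∈ {36, 37, 38}) be the placements that put server i in its forbidden rack. Any j of these fix j positions, leaving (7−j)! ways to fill the rest, and there are C(3,j) ways to pick which j.
By inclusion–exclusion, the number of valid placements is Σ_{j=0}^{3} (−1)^j C(3,j)·(7−j)!.
Computing: 5040 − 2160 + 360 − 24 = 3216.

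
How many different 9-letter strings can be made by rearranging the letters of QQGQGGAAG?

QQGQGGAAG has 9 letters with A appearing twice, G appearing 4 times, and Q appearing 3 times.
The number of distinct arrangements is 9!/(4!·3!·2!) = 362880/288 = 1260.

1260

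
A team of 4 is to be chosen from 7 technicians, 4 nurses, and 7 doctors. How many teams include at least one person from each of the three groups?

Unrestricted: C(18,4) = 3060 ways to pick any 4 of the 18.
Subtract selections that omit an entire group: no technicians → C(11,4) = 330; no nurses → C(14,4) = 1001; no doctors → C(11,4) = 330.
Add back selections omitting two groups (i.e. drawn from a single group): C(7,4) + C(4,4) + C(7,4) = 71.
By inclusion–exclusion: 3060 − 1661 + 71 = 1470.

1470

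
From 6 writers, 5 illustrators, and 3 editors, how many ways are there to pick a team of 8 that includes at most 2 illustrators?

1029

Split by how many illustrators are chosen (0 through 2).
Sum: C(5,0)·C(9,8) + C(5,1)·C(9,7) + C(5,2)·C(9,6) = 9 + 180 + 840 = 1029.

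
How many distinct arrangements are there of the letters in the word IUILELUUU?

3780

IUILELUUU has 9 letters with I appearing twice, L appearing twice, and U appearing 4 times.
The number of distinct arrangements is 9!/(4!·2!·2!) = 362880/96 = 3780.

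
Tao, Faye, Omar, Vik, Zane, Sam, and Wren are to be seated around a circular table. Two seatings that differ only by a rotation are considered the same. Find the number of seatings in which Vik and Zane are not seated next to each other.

480

All circular seatings of 7 people number (6)! = 720.
Seatings with Vik beside Zane: treat them as a block with 2 internal orders, giving 2 × (5)! = 240.
Subtracting, 720 − 240 = 480.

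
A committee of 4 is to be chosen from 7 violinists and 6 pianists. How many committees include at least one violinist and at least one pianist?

665

Unrestricted: C(13,4) = 715 ways to pick any 4 of the 13.
Subtract selections that omit an entire group: no violinists → C(6,4) = 15; no pianists → C(7,4) = 35.
Both groups omitted at once is impossible, so 715 − 50 = 665.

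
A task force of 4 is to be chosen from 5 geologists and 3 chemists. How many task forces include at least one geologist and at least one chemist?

65

With no constraint there are C(8,4) = 70 possible selections.
Selections missing a whole group: no geologists → C(3,4) = 0; no chemists → C(5,4) = 5.
Both groups omitted at once is impossible, so 70 − 5 = 65.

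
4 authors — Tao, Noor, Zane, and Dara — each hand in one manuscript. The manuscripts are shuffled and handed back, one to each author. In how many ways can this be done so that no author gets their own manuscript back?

Let Aᵢ be the assignments in which author i gets their own manuscript. We want the size of the complement of A₁∪…∪A_4.
By inclusion–exclusion this is Σ_{j=0}^{4} (−1)^j C(4,j)·(4−j)!.
Computing: 24 − 24 + 12 − 4 + 1 = 9.

9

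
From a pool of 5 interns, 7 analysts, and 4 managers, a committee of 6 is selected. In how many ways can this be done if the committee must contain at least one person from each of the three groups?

6545

Total 6-person selections from all 16: C(16,6) = 8008.
Subtract selections that omit an entire group: no interns → C(11,6) = 462; no analysts → C(9,6) = 84; no managers → C(12,6) = 924.
Add back selections omitting two groups (i.e. drawn from a single group): C(5,6) + C(7,6) + C(4,6) = 7.
By inclusion–exclusion: 8008 − 1470 + 7 = 6545.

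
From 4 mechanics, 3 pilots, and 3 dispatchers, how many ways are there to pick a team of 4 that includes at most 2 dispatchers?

203

Split by how many dispatchers are chosen (0 through 2).
Sum: C(3,0)·C(7,4) + C(3,1)·C(7,3) + C(3,2)·C(7,2) = 35 + 105 + 63 = 203.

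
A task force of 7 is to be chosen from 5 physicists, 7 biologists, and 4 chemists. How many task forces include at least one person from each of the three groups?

10283

With no constraint there are C(16,7) = 11440 possible selections.
Subtract selections that omit an entire group: no physicists → C(11,7) = 330; no biologists → C(9,7) = 36; no chemists → C(12,7) = 792.
Add back selections omitting two groups (i.e. drawn from a single group): C(5,7) + C(7,7) + C(4,7) = 1.
By inclusion–exclusion: 11440 − 1158 + 1 = 10283.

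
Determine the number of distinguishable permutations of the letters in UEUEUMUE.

280

The 8 letters of UEUEUMUE have repeats: E appearing 3 times and U appearing 4 times.
The number of distinct arrangements is 8!/(4!·3!) = 40320/144 = 280.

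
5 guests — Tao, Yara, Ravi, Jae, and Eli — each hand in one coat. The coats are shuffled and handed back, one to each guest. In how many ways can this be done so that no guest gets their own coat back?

This is the derangement count D_5: permutations of 5 items with no fixed point.
By inclusion–exclusion this is Σ_{j=0}^{5} (−1)^j C(5,j)·(5−j)!.
Computing: 120 − 120 + 60 − 20 + 5 − 1 = 44.

44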